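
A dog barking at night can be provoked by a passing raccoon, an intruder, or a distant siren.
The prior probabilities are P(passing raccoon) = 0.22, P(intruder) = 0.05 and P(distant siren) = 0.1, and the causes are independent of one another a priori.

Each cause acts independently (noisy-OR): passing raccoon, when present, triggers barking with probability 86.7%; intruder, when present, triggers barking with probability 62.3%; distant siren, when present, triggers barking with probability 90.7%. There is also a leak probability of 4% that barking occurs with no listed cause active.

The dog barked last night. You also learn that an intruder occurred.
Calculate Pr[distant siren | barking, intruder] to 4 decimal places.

Pr[distant siren | barking, intruder] ≈ 0.1326

Under noisy-OR, P(barking | causes) = 1 − (1−0.04)·∏(1−qᵢ) over the active causes.
By total probability over the 4 (passing raccoon, distant siren) configurations:
  P(barking | intruder) = 0.63808×0.78×0.9 + 0.966341×0.78×0.1 + 0.951865×0.22×0.9 + 0.995523×0.22×0.1
        = 0.447932 + 0.075375 + 0.188469 + 0.021902 = 0.733678
Keeping only the distant siren-present terms gives 0.097277, so
  P(distant siren | barking, intruder) = 0.097277 / 0.733678 ≈ 0.1326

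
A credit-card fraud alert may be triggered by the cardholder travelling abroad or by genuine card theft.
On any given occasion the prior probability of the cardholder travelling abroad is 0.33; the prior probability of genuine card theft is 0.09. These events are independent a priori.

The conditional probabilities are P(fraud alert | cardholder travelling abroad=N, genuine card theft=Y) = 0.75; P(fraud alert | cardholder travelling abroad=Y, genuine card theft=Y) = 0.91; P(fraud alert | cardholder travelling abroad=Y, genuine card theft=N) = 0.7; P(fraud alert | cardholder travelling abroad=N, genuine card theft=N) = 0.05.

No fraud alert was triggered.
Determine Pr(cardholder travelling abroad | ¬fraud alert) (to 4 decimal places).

Pr(cardholder travelling abroad | ¬fraud alert) ≈ 0.1350

Enumerate the 4 (cardholder travelling abroad, genuine card theft) configurations and weight by the priors:
  P(¬fraud alert) = 0.95×0.67×0.91 + 0.25×0.67×0.09 + 0.3×0.33×0.91 + 0.09×0.33×0.09
        = 0.579215 + 0.015075 + 0.090090 + 0.002673 = 0.687053
The terms with cardholder travelling abroad present sum to 0.092763, so
  P(cardholder travelling abroad | ¬fraud alert) = 0.092763 / 0.687053 ≈ 0.1350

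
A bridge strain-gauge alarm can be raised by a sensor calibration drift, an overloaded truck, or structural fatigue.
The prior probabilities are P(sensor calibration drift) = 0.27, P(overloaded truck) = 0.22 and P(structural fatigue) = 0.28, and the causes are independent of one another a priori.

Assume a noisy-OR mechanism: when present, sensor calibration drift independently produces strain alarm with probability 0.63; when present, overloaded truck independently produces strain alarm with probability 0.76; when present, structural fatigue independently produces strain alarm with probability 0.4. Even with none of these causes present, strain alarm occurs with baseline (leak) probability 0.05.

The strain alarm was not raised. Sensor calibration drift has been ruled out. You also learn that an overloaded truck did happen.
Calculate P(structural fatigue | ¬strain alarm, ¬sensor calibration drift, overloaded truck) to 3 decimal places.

P(structural fatigue | ¬strain alarm, ¬sensor calibration drift, overloaded truck) ≈ 0.189

Under noisy-OR, P(strain alarm | causes) = 1 − (1−0.05)·∏(1−qᵢ) over the active causes.
Sum P(¬strain alarm|·) weighted by the priors over both values of structural fatigue:
  P(¬strain alarm | ¬sensor calibration drift, overloaded truck) = 0.228*0.72 + 0.1368*0.28
        = 0.164160 + 0.038304 = 0.202464
Keeping only the structural fatigue-present terms gives 0.038304, so
  P(structural fatigue | ¬strain alarm, ¬sensor calibration drift, overloaded truck) = 0.038304 / 0.202464 ≈ 0.189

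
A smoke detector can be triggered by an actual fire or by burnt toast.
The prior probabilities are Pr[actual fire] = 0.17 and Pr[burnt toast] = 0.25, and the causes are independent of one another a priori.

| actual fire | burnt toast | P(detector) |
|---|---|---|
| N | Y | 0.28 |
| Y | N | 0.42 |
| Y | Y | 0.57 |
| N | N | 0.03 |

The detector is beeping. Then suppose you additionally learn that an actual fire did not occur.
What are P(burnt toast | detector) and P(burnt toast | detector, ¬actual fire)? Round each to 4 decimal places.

P(detector) = 0.03*0.83*0.75 + 0.28*0.83*0.25 + 0.42*0.17*0.75 + 0.57*0.17*0.25 = 0.018675 + 0.058100 + 0.053550 + 0.024225 = 0.154550
Restricting to configurations with burnt toast present: 0.058100 + 0.024225 = 0.082325.
Hence the posterior is 0.082325/0.154550 ≈ 0.5327.

Now condition on the additional information:
Enumerate both values of burnt toast and weight by the priors:
  P(detector | ¬actual fire) = 0.03·0.75 + 0.28·0.25
        = 0.022500 + 0.070000 = 0.092500
Keeping only the burnt toast-present terms gives 0.070000, so
  P(burnt toast | detector, ¬actual fire) = 0.070000 / 0.092500 ≈ 0.7568
With actual fire excluded, burnt toast must carry more of the explanatory weight for the detector.

P(burnt toast | detector) ≈ 0.5327; P(burnt toast | detector, ¬actual fire) ≈ 0.7568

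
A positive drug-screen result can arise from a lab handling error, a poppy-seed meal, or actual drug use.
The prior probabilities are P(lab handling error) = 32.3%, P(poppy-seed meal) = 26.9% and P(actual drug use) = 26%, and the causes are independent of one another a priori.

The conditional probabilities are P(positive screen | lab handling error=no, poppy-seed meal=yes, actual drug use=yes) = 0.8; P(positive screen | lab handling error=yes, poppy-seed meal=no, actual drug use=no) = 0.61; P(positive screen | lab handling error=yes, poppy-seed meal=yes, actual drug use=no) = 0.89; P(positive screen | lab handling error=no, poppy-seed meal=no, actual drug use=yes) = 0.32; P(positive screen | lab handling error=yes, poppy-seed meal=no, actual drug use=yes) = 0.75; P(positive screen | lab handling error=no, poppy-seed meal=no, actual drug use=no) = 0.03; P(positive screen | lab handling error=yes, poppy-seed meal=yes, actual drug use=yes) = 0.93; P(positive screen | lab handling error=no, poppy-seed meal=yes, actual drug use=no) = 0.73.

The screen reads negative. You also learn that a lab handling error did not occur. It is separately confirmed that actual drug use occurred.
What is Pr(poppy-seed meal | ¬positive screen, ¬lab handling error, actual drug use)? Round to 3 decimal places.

P(¬positive screen | ¬lab handling error, actual drug use) = 0.68·0.731 + 0.2·0.269 = 0.497080 + 0.053800 = 0.550880
Restricting to configurations with poppy-seed meal present: 0.2·0.269 = 0.053800.
Hence the posterior is 0.053800/0.550880 ≈ 0.098.

Pr(poppy-seed meal | ¬positive screen, ¬lab handling error, actual drug use) ≈ 0.098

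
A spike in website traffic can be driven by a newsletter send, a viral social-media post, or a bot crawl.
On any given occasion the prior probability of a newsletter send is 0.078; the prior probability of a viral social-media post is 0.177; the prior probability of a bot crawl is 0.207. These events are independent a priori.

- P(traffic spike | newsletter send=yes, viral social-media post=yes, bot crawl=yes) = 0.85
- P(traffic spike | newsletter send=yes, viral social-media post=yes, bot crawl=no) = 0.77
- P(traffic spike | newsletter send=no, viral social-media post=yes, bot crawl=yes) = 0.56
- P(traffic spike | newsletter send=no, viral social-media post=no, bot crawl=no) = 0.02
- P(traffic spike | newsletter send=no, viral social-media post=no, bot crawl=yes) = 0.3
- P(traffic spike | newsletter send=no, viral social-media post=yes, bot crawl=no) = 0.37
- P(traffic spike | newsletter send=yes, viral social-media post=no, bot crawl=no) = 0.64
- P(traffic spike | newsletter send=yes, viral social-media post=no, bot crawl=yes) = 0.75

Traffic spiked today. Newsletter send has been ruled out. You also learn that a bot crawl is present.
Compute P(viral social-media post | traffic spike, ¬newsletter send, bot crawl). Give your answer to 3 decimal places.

P(viral social-media post | traffic spike, ¬newsletter send, bot crawl) ≈ 0.286

P(traffic spike | ¬newsletter send, bot crawl) = 0.3×0.823 + 0.56×0.177 = 0.246900 + 0.099120 = 0.346020
Restricting to configurations with viral social-media post present: 0.56×0.177 = 0.099120.
Hence the posterior is 0.099120/0.346020 ≈ 0.286.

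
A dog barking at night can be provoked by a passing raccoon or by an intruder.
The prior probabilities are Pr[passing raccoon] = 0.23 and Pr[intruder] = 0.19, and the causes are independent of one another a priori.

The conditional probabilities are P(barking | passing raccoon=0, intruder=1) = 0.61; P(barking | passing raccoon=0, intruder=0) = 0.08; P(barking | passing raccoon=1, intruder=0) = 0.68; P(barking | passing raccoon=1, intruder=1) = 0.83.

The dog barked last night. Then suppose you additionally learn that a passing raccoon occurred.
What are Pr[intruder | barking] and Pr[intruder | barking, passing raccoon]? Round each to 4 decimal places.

Enumerate the 4 (passing raccoon, intruder) configurations and weight by the priors:
  P(barking) = 0.08×0.77×0.81 + 0.61×0.77×0.19 + 0.68×0.23×0.81 + 0.83×0.23×0.19
        = 0.049896 + 0.089243 + 0.126684 + 0.036271 = 0.302094
Keeping only the intruder-present terms gives 0.125514, so
  P(intruder | barking) = 0.125514 / 0.302094 ≈ 0.4155

With the extra evidence:
P(barking | passing raccoon) = 0.68*0.81 + 0.83*0.19 = 0.550800 + 0.157700 = 0.708500
Restricting to configurations with intruder present: 0.83*0.19 = 0.157700.
Hence the posterior is 0.157700/0.708500 ≈ 0.2226.

Pr[intruder | barking] ≈ 0.4155; Pr[intruder | barking, passing raccoon] ≈ 0.2226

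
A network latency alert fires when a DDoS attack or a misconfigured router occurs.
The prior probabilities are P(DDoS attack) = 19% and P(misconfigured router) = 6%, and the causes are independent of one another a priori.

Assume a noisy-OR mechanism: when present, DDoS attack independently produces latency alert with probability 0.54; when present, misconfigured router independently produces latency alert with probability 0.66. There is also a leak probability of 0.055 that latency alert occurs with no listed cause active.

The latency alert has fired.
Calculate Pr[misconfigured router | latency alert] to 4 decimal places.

Pr[misconfigured router | latency alert] ≈ 0.2301

Under noisy-OR, P(latency alert | causes) = 1 − (1−0.055)·∏(1−qᵢ) over the active causes.
P(latency alert) = 0.055×0.81×0.94 + 0.6787×0.81×0.06 + 0.5653×0.19×0.94 + 0.852202×0.19×0.06 = 0.041877 + 0.032985 + 0.100963 + 0.009715 = 0.185540
Restricting to configurations with misconfigured router present: 0.032985 + 0.009715 = 0.042700.
So P(misconfigured router | latency alert) = 0.042700/0.185540 ≈ 0.2301.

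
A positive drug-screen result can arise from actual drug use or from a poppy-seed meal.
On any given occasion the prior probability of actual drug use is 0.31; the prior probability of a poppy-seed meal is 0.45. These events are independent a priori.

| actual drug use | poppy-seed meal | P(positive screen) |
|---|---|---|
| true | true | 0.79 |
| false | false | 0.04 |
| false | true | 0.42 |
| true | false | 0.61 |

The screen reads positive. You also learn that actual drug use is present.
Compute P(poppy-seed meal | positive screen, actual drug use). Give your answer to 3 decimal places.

P(poppy-seed meal | positive screen, actual drug use) ≈ 0.514

Weight on poppy-seed meal=true, given the evidence: 0.79*0.45 = 0.355500
Normalizer over all consistent configurations: 0.61*0.55 + 0.79*0.45 = 0.691000
Posterior = 0.355500 / 0.691000 ≈ 0.514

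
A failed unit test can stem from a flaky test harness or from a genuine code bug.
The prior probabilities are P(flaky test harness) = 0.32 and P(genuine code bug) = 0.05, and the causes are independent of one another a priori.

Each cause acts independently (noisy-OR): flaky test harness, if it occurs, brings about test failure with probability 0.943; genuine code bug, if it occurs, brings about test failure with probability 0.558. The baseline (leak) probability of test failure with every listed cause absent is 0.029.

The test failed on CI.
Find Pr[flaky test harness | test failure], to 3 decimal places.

Under noisy-OR, P(test failure | causes) = 1 − (1−0.029)·∏(1−qᵢ) over the active causes.
P(test failure) = 0.029·0.68·0.95 + 0.570818·0.68·0.05 + 0.944653·0.32·0.95 + 0.975537·0.32·0.05 = 0.018734 + 0.019408 + 0.287175 + 0.015609 = 0.340926
Restricting to configurations with flaky test harness present: 0.287175 + 0.015609 = 0.302784.
P(flaky test harness | test failure) = 0.302784 / 0.340926 ≈ 0.888

Pr[flaky test harness | test failure] ≈ 0.888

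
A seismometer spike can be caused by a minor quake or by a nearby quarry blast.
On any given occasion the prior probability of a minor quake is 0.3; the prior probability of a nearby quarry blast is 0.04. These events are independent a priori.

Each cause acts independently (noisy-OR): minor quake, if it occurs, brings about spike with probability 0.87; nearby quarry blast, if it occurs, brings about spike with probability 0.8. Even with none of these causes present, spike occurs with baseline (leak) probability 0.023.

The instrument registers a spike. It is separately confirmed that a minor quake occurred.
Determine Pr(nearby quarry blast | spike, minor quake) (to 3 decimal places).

Pr(nearby quarry blast | spike, minor quake) ≈ 0.044

Under noisy-OR, P(spike | causes) = 1 − (1−0.023)·∏(1−qᵢ) over the active causes.
Enumerate both values of nearby quarry blast and weight by the priors:
  P(spike | minor quake) = 0.87299·0.96 + 0.974598·0.04
        = 0.838070 + 0.038984 = 0.877054
Configurations with nearby quarry blast contribute 0.038984, so
  P(nearby quarry blast | spike, minor quake) = 0.038984 / 0.877054 ≈ 0.044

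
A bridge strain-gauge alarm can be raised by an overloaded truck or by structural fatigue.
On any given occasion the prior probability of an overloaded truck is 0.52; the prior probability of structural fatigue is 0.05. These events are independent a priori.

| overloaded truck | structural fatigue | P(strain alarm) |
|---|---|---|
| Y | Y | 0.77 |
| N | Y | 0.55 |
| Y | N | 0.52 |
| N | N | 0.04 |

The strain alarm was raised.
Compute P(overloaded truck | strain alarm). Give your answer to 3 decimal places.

Enumerate the 4 (overloaded truck, structural fatigue) configurations and weight by the priors:
  P(strain alarm) = 0.04·0.48·0.95 + 0.55·0.48·0.05 + 0.52·0.52·0.95 + 0.77·0.52·0.05
        = 0.018240 + 0.013200 + 0.256880 + 0.020020 = 0.308340
Configurations with overloaded truck contribute 0.276900, so
  P(overloaded truck | strain alarm) = 0.276900 / 0.308340 ≈ 0.898

P(overloaded truck | strain alarm) ≈ 0.898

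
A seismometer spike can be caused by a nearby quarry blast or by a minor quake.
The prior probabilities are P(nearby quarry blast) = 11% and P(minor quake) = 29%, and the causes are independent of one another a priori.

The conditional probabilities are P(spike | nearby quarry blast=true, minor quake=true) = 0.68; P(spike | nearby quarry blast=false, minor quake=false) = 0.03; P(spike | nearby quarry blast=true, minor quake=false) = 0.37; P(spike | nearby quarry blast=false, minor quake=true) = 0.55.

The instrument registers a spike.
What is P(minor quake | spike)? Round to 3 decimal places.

P(minor quake | spike) ≈ 0.774

Enumerate the 4 (nearby quarry blast, minor quake) configurations and weight by the priors:
  P(spike) = 0.03*0.89*0.71 + 0.55*0.89*0.29 + 0.37*0.11*0.71 + 0.68*0.11*0.29
        = 0.018957 + 0.141955 + 0.028897 + 0.021692 = 0.211501
The terms with minor quake present sum to 0.163647, so
  P(minor quake | spike) = 0.163647 / 0.211501 ≈ 0.774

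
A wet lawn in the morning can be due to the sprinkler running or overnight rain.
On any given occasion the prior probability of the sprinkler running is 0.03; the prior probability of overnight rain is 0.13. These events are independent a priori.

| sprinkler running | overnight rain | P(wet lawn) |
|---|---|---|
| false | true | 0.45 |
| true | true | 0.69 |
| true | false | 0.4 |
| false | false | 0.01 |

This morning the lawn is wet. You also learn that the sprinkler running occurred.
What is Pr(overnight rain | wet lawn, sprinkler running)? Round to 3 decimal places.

Enumerate both values of overnight rain and weight by the priors:
  P(wet lawn | sprinkler running) = 0.4×0.87 + 0.69×0.13
        = 0.348000 + 0.089700 = 0.437700
Configurations with overnight rain contribute 0.089700, so
  P(overnight rain | wet lawn, sprinkler running) = 0.089700 / 0.437700 ≈ 0.205

Pr(overnight rain | wet lawn, sprinkler running) ≈ 0.205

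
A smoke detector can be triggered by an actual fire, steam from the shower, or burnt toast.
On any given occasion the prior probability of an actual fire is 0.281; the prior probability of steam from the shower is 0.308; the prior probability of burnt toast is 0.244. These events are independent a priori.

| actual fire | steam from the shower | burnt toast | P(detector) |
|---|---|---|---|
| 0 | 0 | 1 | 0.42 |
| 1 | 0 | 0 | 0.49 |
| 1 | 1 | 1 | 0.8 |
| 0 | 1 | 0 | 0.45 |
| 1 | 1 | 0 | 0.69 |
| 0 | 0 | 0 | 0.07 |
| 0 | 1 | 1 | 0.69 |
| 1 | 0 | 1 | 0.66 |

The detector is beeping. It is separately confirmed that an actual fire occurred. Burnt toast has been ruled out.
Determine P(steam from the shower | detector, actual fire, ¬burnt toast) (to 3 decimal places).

Sum P(detector|·) weighted by the priors over both values of steam from the shower:
  P(detector | actual fire, ¬burnt toast) = 0.49×0.692 + 0.69×0.308
        = 0.339080 + 0.212520 = 0.551600
The terms with steam from the shower present sum to 0.212520, so
  P(steam from the shower | detector, actual fire, ¬burnt toast) = 0.212520 / 0.551600 ≈ 0.385

P(steam from the shower | detector, actual fire, ¬burnt toast) ≈ 0.385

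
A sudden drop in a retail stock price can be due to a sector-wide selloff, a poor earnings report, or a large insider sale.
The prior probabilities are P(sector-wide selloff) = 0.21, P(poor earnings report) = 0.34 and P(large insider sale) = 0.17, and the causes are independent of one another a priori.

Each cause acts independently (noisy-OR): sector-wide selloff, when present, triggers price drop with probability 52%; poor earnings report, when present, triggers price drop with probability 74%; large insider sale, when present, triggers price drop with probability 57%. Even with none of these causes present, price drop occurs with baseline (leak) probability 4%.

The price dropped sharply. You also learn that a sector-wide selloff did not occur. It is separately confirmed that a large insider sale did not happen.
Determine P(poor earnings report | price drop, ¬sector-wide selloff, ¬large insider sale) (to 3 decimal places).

P(poor earnings report | price drop, ¬sector-wide selloff, ¬large insider sale) ≈ 0.906

Under noisy-OR, P(price drop | causes) = 1 − (1−0.04)·∏(1−qᵢ) over the active causes.
Weight on poor earnings report=true, given the evidence: 0.7504×0.34 = 0.255136
Normalizer over all consistent configurations: 0.04×0.66 + 0.7504×0.34 = 0.281536
Posterior = 0.255136 / 0.281536 ≈ 0.906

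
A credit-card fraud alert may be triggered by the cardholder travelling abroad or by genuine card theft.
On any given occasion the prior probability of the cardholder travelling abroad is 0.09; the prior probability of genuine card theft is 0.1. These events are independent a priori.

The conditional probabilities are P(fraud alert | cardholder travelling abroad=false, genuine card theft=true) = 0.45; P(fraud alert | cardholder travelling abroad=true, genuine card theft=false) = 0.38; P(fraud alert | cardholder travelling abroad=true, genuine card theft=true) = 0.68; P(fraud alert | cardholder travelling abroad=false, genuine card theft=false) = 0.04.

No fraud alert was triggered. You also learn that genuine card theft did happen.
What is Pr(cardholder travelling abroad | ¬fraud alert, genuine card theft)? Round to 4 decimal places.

Pr(cardholder travelling abroad | ¬fraud alert, genuine card theft) ≈ 0.0544

Sum P(¬fraud alert|·) weighted by the priors over both values of cardholder travelling abroad:
  P(¬fraud alert | genuine card theft) = 0.55·0.91 + 0.32·0.09
        = 0.500500 + 0.028800 = 0.529300
The terms with cardholder travelling abroad present sum to 0.028800, so
  P(cardholder travelling abroad | ¬fraud alert, genuine card theft) = 0.028800 / 0.529300 ≈ 0.0544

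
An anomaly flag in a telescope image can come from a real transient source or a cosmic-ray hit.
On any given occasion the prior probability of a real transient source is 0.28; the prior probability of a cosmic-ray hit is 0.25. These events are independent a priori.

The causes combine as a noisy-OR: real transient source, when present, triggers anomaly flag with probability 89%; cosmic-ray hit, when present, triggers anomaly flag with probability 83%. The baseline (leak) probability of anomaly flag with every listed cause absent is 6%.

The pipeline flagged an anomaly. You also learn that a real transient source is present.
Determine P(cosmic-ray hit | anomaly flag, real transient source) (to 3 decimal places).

Under noisy-OR, P(anomaly flag | causes) = 1 − (1−0.06)·∏(1−qᵢ) over the active causes.
For the numerator, keep only cosmic-ray hit=true terms: 0.982422×0.25 = 0.245606
The normalizing constant is 0.8966×0.75 + 0.982422×0.25 = 0.918056
Posterior = 0.245606 / 0.918056 ≈ 0.268

P(cosmic-ray hit | anomaly flag, real transient source) ≈ 0.268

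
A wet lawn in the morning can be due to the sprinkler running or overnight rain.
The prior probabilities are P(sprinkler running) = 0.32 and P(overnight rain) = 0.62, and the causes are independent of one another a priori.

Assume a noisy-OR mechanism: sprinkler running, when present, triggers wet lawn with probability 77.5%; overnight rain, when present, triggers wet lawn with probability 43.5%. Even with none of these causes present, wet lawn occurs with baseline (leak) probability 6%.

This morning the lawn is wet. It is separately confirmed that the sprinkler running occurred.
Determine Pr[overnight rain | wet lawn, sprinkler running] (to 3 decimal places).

Pr[overnight rain | wet lawn, sprinkler running] ≈ 0.646

Under noisy-OR, P(wet lawn | causes) = 1 − (1−0.06)·∏(1−qᵢ) over the active causes.
Enumerate both values of overnight rain and weight by the priors:
  P(wet lawn | sprinkler running) = 0.7885*0.38 + 0.880503*0.62
        = 0.299630 + 0.545912 = 0.845542
Configurations with overnight rain contribute 0.545912, so
  P(overnight rain | wet lawn, sprinkler running) = 0.545912 / 0.845542 ≈ 0.646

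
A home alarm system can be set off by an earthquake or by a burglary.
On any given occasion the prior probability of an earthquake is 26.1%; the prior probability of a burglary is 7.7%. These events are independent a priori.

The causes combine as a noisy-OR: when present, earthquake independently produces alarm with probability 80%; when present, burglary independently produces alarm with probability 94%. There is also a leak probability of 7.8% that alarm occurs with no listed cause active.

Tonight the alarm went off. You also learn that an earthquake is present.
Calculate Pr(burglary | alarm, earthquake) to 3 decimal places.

Under noisy-OR, P(alarm | causes) = 1 − (1−0.078)·∏(1−qᵢ) over the active causes.
Enumerate both values of burglary and weight by the priors:
  P(alarm | earthquake) = 0.8156×0.923 + 0.988936×0.077
        = 0.752799 + 0.076148 = 0.828947
Configurations with burglary contribute 0.076148, so
  P(burglary | alarm, earthquake) = 0.076148 / 0.828947 ≈ 0.092

Pr(burglary | alarm, earthquake) ≈ 0.092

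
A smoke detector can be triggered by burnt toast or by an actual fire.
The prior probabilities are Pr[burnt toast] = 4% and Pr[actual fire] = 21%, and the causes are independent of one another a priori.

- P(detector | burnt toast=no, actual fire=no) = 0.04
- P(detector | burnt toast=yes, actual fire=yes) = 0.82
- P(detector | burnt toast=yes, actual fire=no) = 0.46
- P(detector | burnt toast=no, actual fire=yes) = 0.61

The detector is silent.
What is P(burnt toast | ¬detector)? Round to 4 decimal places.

Weight on burnt toast=true, given the evidence: 0.017064 + 0.001512 = 0.018576
Denominator P(¬detector): 0.96*0.96*0.79 + 0.39*0.96*0.21 + 0.54*0.04*0.79 + 0.18*0.04*0.21 = 0.825264
Posterior = 0.018576 / 0.825264 ≈ 0.0225

P(burnt toast | ¬detector) ≈ 0.0225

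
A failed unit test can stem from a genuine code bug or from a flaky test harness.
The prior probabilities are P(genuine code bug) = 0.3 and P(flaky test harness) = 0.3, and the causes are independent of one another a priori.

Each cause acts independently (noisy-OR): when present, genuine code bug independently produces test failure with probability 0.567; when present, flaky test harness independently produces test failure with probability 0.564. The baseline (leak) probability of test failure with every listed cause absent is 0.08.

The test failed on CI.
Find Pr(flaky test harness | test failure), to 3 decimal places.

Pr(flaky test harness | test failure) ≈ 0.547

Under noisy-OR, P(test failure | causes) = 1 − (1−0.08)·∏(1−qᵢ) over the active causes.
P(test failure) = 0.08·0.7·0.7 + 0.59888·0.7·0.3 + 0.60164·0.3·0.7 + 0.826315·0.3·0.3 = 0.039200 + 0.125765 + 0.126344 + 0.074368 = 0.365677
Of this, 0.200133 comes from 0.125765 + 0.074368 (the flaky test harness=true cases).
P(flaky test harness | test failure) = 0.200133 / 0.365677 ≈ 0.547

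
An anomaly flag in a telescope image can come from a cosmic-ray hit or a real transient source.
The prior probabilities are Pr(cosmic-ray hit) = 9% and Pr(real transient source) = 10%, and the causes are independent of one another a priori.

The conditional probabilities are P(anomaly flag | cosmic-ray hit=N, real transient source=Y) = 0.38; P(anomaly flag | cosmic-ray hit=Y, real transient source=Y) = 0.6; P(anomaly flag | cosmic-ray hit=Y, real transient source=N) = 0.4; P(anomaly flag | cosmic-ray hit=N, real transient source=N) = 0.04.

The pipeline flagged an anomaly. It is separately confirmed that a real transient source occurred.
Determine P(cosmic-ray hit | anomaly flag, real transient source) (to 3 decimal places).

P(cosmic-ray hit | anomaly flag, real transient source) ≈ 0.135

Enumerate both values of cosmic-ray hit and weight by the priors:
  P(anomaly flag | real transient source) = 0.38·0.91 + 0.6·0.09
        = 0.345800 + 0.054000 = 0.399800
Configurations with cosmic-ray hit contribute 0.054000, so
  P(cosmic-ray hit | anomaly flag, real transient source) = 0.054000 / 0.399800 ≈ 0.135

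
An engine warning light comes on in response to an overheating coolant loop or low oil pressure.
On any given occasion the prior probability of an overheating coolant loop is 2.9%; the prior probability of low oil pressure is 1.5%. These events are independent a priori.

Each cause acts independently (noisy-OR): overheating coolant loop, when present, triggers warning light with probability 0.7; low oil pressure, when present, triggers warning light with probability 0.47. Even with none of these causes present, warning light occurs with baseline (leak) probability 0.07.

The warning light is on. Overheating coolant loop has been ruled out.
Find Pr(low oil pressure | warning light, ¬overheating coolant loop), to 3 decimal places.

Under noisy-OR, P(warning light | causes) = 1 − (1−0.07)·∏(1−qᵢ) over the active causes.
Enumerate both values of low oil pressure and weight by the priors:
  P(warning light | ¬overheating coolant loop) = 0.07×0.985 + 0.5071×0.015
        = 0.068950 + 0.007606 = 0.076556
Configurations with low oil pressure contribute 0.007606, so
  P(low oil pressure | warning light, ¬overheating coolant loop) = 0.007606 / 0.076556 ≈ 0.099

Pr(low oil pressure | warning light, ¬overheating coolant loop) ≈ 0.099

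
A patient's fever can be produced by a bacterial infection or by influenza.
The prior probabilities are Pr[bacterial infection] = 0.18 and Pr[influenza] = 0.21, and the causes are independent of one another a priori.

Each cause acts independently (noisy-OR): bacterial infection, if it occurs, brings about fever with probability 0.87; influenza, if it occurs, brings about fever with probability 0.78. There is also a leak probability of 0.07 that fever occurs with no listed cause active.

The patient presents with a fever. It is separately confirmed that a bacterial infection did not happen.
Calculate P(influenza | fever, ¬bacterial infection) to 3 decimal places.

P(influenza | fever, ¬bacterial infection) ≈ 0.751

Under noisy-OR, P(fever | causes) = 1 − (1−0.07)·∏(1−qᵢ) over the active causes.
P(fever | ¬bacterial infection) = 0.07·0.79 + 0.7954·0.21 = 0.055300 + 0.167034 = 0.222334
Restricting to configurations with influenza present: 0.7954·0.21 = 0.167034.
So P(influenza | fever, ¬bacterial infection) = 0.167034/0.222334 ≈ 0.751.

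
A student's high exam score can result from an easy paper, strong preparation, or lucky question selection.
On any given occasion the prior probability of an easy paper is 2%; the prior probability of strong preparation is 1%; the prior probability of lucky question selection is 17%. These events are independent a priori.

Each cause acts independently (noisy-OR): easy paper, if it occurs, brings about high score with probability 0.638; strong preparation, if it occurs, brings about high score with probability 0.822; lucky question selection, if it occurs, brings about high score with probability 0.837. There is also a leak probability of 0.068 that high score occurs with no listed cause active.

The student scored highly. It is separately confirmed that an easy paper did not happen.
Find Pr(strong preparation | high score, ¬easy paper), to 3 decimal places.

Under noisy-OR, P(high score | causes) = 1 − (1−0.068)·∏(1−qᵢ) over the active causes.
P(high score | ¬easy paper) = 0.068·0.99·0.83 + 0.848084·0.99·0.17 + 0.834104·0.01·0.83 + 0.972959·0.01·0.17 = 0.055876 + 0.142733 + 0.006923 + 0.001654 = 0.207186
Of this, 0.008577 comes from 0.006923 + 0.001654 (the strong preparation=true cases).
Hence the posterior is 0.008577/0.207186 ≈ 0.041.

Pr(strong preparation | high score, ¬easy paper) ≈ 0.041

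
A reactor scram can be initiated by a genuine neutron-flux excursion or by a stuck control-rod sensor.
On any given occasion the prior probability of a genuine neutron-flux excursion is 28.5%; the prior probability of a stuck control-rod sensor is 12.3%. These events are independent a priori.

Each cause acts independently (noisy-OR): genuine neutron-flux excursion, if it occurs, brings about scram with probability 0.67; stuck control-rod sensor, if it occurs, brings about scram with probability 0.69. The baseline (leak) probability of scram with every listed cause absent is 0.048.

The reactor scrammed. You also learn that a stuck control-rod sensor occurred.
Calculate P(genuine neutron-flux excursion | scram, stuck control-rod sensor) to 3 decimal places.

P(genuine neutron-flux excursion | scram, stuck control-rod sensor) ≈ 0.338

Under noisy-OR, P(scram | causes) = 1 − (1−0.048)·∏(1−qᵢ) over the active causes.
P(scram | stuck control-rod sensor) = 0.70488*0.715 + 0.90261*0.285 = 0.503989 + 0.257244 = 0.761233
Of this, 0.257244 comes from 0.90261*0.285 (the genuine neutron-flux excursion=true cases).
P(genuine neutron-flux excursion | scram, stuck control-rod sensor) = 0.257244 / 0.761233 ≈ 0.338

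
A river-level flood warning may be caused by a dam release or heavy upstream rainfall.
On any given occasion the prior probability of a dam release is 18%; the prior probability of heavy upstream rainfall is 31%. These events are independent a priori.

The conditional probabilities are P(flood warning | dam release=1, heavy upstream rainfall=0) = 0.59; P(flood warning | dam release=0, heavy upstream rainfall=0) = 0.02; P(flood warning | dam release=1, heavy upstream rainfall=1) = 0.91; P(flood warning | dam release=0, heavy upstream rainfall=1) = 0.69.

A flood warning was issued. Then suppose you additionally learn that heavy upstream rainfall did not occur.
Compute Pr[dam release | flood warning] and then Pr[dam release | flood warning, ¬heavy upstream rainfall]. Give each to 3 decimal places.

Sum P(flood warning|·) weighted by the priors over the 4 (dam release, heavy upstream rainfall) configurations:
  P(flood warning) = 0.02·0.82·0.69 + 0.69·0.82·0.31 + 0.59·0.18·0.69 + 0.91·0.18·0.31
        = 0.011316 + 0.175398 + 0.073278 + 0.050778 = 0.310770
Configurations with dam release contribute 0.124056, so
  P(dam release | flood warning) = 0.124056 / 0.310770 ≈ 0.399

Now condition on the additional information:
Weight on dam release=true, given the evidence: 0.59×0.18 = 0.106200
Normalizer over all consistent configurations: 0.02×0.82 + 0.59×0.18 = 0.122600
Posterior = 0.106200 / 0.122600 ≈ 0.866
With heavy upstream rainfall excluded, dam release must carry more of the explanatory weight for the flood warning.

Pr[dam release | flood warning] ≈ 0.399; Pr[dam release | flood warning, ¬heavy upstream rainfall] ≈ 0.866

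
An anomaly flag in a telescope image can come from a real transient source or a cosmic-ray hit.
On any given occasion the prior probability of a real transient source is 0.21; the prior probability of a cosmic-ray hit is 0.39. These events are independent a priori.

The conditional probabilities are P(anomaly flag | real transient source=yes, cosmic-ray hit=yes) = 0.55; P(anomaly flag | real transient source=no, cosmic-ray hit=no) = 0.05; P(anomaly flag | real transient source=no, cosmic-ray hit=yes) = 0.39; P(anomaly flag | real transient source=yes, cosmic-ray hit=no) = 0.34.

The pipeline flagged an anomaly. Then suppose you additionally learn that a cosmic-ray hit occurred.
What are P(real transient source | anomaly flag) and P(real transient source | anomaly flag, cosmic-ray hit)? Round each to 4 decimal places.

By total probability over the 4 (real transient source, cosmic-ray hit) configurations:
  P(anomaly flag) = 0.05×0.79×0.61 + 0.39×0.79×0.39 + 0.34×0.21×0.61 + 0.55×0.21×0.39
        = 0.024095 + 0.120159 + 0.043554 + 0.045045 = 0.232853
Keeping only the real transient source-present terms gives 0.088599, so
  P(real transient source | anomaly flag) = 0.088599 / 0.232853 ≈ 0.3805

Now also conditioning on cosmic-ray hit=true:
P(anomaly flag | cosmic-ray hit) = 0.39×0.79 + 0.55×0.21 = 0.308100 + 0.115500 = 0.423600
Of this, 0.115500 comes from 0.55×0.21 (the real transient source=true cases).
Hence the posterior is 0.115500/0.423600 ≈ 0.2727.

P(real transient source | anomaly flag) ≈ 0.3805; P(real transient source | anomaly flag, cosmic-ray hit) ≈ 0.2727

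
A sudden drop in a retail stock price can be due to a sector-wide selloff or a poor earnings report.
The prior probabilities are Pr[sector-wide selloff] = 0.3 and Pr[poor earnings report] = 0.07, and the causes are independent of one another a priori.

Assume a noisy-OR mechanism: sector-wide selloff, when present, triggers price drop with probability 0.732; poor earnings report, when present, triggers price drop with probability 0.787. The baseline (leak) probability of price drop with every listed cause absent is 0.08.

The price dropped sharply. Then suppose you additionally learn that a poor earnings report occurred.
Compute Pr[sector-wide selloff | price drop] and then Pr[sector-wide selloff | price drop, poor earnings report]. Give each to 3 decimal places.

Under noisy-OR, P(price drop | causes) = 1 − (1−0.08)·∏(1−qᵢ) over the active causes.
For the numerator, keep only sector-wide selloff=true terms: 0.210210 + 0.019897 = 0.230107
Denominator P(price drop): 0.08×0.7×0.93 + 0.80404×0.7×0.07 + 0.75344×0.3×0.93 + 0.947483×0.3×0.07 = 0.321585
Posterior = 0.230107 / 0.321585 ≈ 0.716

With the extra evidence:
Weight on sector-wide selloff=true, given the evidence: 0.947483·0.3 = 0.284245
Denominator P(price drop | poor earnings report): 0.80404·0.7 + 0.947483·0.3 = 0.847073
P(sector-wide selloff | price drop, poor earnings report) = 0.284245/0.847073 ≈ 0.336
The drop from 0.716 to 0.336 is the explaining-away (discounting) effect.

Pr[sector-wide selloff | price drop] ≈ 0.716; Pr[sector-wide selloff | price drop, poor earnings report] ≈ 0.336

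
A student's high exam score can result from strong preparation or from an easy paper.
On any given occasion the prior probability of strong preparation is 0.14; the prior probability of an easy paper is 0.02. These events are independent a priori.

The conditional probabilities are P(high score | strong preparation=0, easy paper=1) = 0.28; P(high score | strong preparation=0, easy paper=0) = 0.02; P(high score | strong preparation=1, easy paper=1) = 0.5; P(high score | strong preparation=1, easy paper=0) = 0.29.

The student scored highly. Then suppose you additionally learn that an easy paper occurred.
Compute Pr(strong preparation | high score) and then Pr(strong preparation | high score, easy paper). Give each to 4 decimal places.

Pr(strong preparation | high score) ≈ 0.6552; Pr(strong preparation | high score, easy paper) ≈ 0.2252

For the numerator, keep only strong preparation=true terms: 0.039788 + 0.001400 = 0.041188
The normalizing constant is 0.02*0.86*0.98 + 0.28*0.86*0.02 + 0.29*0.14*0.98 + 0.5*0.14*0.02 = 0.062860
P(strong preparation | high score) = 0.041188/0.062860 ≈ 0.6552

Now also conditioning on easy paper=true:
Weight on strong preparation=true, given the evidence: 0.5×0.14 = 0.070000
The normalizing constant is 0.28×0.86 + 0.5×0.14 = 0.310800
Posterior = 0.070000 / 0.310800 ≈ 0.2252
— easy paper explains away the evidence for strong preparation.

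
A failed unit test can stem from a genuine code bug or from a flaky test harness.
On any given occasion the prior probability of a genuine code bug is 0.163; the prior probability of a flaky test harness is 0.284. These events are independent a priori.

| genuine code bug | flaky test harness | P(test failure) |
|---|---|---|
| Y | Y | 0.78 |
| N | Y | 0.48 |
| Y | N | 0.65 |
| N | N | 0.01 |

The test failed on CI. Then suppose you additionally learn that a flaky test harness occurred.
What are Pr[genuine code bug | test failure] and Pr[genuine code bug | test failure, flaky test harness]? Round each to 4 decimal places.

By total probability over the 4 (genuine code bug, flaky test harness) configurations:
  P(test failure) = 0.01×0.837×0.716 + 0.48×0.837×0.284 + 0.65×0.163×0.716 + 0.78×0.163×0.284
        = 0.005993 + 0.114100 + 0.075860 + 0.036108 = 0.232061
The terms with genuine code bug present sum to 0.111968, so
  P(genuine code bug | test failure) = 0.111968 / 0.232061 ≈ 0.4825

Now condition on the additional information:
Enumerate both values of genuine code bug and weight by the priors:
  P(test failure | flaky test harness) = 0.48×0.837 + 0.78×0.163
        = 0.401760 + 0.127140 = 0.528900
Keeping only the genuine code bug-present terms gives 0.127140, so
  P(genuine code bug | test failure, flaky test harness) = 0.127140 / 0.528900 ≈ 0.2404

Pr[genuine code bug | test failure] ≈ 0.4825; Pr[genuine code bug | test failure, flaky test harness] ≈ 0.2404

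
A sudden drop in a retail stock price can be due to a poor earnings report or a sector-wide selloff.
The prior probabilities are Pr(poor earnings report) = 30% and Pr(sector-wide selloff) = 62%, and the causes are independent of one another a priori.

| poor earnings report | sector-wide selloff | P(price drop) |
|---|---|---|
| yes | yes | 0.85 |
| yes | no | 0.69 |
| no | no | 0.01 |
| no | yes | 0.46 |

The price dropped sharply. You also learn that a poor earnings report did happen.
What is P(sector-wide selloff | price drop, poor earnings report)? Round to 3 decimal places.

P(sector-wide selloff | price drop, poor earnings report) ≈ 0.668

Sum P(price drop|·) weighted by the priors over both values of sector-wide selloff:
  P(price drop | poor earnings report) = 0.69×0.38 + 0.85×0.62
        = 0.262200 + 0.527000 = 0.789200
The terms with sector-wide selloff present sum to 0.527000, so
  P(sector-wide selloff | price drop, poor earnings report) = 0.527000 / 0.789200 ≈ 0.668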